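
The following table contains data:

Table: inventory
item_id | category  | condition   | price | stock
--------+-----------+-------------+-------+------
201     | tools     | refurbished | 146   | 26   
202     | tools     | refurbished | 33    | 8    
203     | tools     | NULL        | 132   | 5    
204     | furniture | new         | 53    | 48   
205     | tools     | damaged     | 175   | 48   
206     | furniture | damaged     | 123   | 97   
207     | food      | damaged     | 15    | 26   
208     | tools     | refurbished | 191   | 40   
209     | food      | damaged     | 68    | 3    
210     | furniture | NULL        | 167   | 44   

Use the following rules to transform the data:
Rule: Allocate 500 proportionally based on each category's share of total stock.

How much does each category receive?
food: 42.03, furniture: 273.91, tools: 184.06

Step 1: Calculate total stock = 345
Step 2: Calculate each category's proportion:
  food: 29/345 = 8.41% → 42.03
  furniture: 189/345 = 54.78% → 273.91
  tools: 127/345 = 36.81% → 184.06
Step 3: Verify: sum of allocations ≈ 500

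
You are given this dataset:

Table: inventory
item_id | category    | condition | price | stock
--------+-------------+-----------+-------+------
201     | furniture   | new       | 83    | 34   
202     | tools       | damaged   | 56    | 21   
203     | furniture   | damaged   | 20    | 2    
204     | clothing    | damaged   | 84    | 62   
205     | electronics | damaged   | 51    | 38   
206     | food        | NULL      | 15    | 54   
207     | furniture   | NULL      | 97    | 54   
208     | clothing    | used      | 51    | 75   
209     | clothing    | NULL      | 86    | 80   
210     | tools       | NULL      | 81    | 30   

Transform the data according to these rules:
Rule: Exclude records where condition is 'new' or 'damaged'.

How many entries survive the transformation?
5

Step 1: Count records to exclude
  - 1 (new) + 4 (damaged) = 5 records
Step 2: Total records: 10
Step 3: Remaining = 10 - 5 = 5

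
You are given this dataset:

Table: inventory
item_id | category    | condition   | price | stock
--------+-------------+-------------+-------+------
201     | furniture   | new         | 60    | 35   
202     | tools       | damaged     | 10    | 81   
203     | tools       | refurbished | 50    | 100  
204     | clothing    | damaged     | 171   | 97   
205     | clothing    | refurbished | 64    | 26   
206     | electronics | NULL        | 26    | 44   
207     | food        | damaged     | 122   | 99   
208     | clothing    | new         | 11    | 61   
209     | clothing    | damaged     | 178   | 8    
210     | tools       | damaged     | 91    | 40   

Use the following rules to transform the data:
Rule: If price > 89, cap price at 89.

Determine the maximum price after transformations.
89

Step 1: Original maximum price = 178
Step 2: Apply cap at 89
Step 3: 4 records had price > 89 and were capped
Step 4: Maximum after transformation = 89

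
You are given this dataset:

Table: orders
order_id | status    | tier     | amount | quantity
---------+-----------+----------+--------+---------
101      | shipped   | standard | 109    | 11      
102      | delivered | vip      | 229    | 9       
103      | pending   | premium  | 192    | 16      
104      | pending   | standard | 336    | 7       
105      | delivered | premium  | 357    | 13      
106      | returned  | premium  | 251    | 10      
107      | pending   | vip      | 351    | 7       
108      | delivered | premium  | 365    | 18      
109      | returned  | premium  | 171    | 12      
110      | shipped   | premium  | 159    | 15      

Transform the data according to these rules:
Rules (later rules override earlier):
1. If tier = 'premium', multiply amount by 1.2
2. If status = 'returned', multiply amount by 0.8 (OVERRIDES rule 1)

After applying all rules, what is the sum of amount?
2650.2

Step 1: Rule 2 takes priority for records with status = 'returned'
  - 2 records: 422 × 0.8 = 337.6
Step 2: Rule 1 applies to remaining records with tier = 'premium'
  - 4 records: 1073 × 1.2 = 1287.6
Step 3: Other records unchanged: 1025
Step 4: Final sum = 337.6 + 1287.6 + 1025 = 2650.2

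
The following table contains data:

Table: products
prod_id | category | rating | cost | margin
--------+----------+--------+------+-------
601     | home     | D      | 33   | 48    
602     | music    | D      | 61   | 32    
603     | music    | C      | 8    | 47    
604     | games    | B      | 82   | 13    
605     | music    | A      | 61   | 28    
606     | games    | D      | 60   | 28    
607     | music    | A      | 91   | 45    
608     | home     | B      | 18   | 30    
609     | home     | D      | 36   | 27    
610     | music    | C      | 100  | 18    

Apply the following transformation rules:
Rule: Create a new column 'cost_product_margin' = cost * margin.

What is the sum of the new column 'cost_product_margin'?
15773

Step 1: For each record, compute cost * margin
Example calculations:
  33 * 48 = 1584
  61 * 32 = 1952
  8 * 47 = 376
  ...
Step 2: Sum all derived values
Step 3: Total = 15773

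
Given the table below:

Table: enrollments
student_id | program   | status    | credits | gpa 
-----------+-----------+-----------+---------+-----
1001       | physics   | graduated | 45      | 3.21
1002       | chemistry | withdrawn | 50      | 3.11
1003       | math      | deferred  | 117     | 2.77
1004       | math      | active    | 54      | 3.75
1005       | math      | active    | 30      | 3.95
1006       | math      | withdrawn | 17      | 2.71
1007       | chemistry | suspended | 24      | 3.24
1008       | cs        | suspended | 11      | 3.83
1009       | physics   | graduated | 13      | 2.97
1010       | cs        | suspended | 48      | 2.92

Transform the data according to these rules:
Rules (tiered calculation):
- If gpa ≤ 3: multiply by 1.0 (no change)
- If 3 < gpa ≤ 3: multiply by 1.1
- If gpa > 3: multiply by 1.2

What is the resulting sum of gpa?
36.68

Step 1: Tier 1 (gpa ≤ 3): 4 records, sum = 11.37 × 1.0 = 11.37
Step 2: Tier 2 (3 < gpa ≤ 3): 0 records, sum = 0 × 1.1 = 0.0
Step 3: Tier 3 (gpa > 3): 6 records, sum = 21.09 × 1.2 = 25.31
Step 4: Final sum = 11.37 + 0.0 + 25.31 = 36.68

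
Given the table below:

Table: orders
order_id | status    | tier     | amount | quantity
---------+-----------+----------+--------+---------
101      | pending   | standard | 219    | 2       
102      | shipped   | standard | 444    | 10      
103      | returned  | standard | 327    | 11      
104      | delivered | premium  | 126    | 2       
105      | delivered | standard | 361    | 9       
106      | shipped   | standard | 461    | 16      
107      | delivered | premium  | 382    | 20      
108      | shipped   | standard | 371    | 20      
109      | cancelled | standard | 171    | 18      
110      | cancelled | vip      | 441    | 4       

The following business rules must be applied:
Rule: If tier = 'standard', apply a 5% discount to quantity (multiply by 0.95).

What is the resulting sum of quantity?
107.7

Step 1: Records with tier = 'standard' have total quantity = 86
Step 2: Apply multiplier: 86 × 0.95 = 81.7
Step 3: Other records total: 26
Step 4: Final sum = 81.7 + 26 = 107.7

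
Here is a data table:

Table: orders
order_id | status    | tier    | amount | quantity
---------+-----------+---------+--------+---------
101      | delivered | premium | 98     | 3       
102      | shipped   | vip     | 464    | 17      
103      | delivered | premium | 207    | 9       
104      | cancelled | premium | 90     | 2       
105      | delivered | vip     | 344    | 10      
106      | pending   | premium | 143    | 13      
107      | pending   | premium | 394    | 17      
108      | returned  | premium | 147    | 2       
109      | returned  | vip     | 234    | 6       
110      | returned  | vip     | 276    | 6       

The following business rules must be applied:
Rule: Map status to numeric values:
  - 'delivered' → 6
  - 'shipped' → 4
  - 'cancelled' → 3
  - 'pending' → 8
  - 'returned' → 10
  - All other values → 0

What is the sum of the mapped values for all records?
71

Step 1: Apply mapping to each record
Step 2: Count by status:
  'delivered': 3 records × 6 = 18
  'shipped': 1 records × 4 = 4
  'cancelled': 1 records × 3 = 3
  'pending': 2 records × 8 = 16
  'returned': 3 records × 10 = 30
Step 3: Sum all mapped values = 71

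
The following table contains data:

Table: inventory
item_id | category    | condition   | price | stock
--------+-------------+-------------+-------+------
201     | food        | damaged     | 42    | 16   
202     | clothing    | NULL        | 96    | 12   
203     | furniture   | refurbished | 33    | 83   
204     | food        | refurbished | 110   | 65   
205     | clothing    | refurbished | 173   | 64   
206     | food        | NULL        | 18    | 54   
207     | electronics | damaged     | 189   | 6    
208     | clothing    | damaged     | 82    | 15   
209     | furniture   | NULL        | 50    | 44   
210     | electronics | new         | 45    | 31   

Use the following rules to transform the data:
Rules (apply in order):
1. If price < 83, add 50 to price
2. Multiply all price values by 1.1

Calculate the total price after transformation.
1251.8

Step 1: Apply Rule 1 - Add 50 to records with price < 83
  - 6 records affected: 270 + (6 × 50) = 570
  - Unaffected records: 568
  - Sum after Rule 1: 1138
Step 2: Apply Rule 2 - Multiply all by 1.1
  - 1138 × 1.1 = 1251.8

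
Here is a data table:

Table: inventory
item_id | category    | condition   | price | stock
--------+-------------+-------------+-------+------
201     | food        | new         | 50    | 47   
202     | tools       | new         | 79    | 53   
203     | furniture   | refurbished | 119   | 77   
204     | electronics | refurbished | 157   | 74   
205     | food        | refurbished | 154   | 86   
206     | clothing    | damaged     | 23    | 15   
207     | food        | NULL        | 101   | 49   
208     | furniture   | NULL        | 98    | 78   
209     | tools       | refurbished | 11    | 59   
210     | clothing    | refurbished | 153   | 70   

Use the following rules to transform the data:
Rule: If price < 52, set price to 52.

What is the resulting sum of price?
1017

Step 1: 3 records have price < 52
Step 2: These records originally summed to 84
Step 3: After setting to minimum: 3 × 52 = 156
Step 4: Unaffected records sum: 861
Step 5: Final sum = 156 + 861 = 1017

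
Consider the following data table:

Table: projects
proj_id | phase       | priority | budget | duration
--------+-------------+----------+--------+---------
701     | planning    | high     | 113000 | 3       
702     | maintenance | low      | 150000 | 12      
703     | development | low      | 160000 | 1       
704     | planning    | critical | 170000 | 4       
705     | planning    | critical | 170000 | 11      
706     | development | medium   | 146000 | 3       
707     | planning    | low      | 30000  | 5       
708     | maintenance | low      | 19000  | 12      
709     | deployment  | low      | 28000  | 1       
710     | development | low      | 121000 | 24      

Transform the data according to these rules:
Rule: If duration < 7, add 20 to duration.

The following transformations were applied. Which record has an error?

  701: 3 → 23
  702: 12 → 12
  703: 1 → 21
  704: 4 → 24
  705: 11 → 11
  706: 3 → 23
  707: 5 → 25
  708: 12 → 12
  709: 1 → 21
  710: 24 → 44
Record 710 has an error. The correct transformed value should be 24, not 44.

Step 1: Check each record against the rule
Step 2: Record 710 has duration = 24
Step 3: Since 24 >= 7, the bonus should not have been applied
Step 4: Correct value = 24, but claimed value = 44
Conclusion: Record 710 has the error.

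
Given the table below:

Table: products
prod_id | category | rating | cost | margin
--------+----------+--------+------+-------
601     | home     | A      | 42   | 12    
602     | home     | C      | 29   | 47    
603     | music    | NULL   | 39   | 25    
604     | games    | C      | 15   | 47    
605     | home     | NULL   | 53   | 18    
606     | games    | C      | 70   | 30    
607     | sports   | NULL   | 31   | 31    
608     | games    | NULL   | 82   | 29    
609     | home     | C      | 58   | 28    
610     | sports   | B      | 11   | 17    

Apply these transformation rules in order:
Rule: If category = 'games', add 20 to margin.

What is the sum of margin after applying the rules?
344

Step 1: Count records where category = 'games': 3
Step 2: Total bonus added: 3 × 20 = 60
Step 3: Original sum of margin: 284
Step 4: Final sum = 284 + 60 = 344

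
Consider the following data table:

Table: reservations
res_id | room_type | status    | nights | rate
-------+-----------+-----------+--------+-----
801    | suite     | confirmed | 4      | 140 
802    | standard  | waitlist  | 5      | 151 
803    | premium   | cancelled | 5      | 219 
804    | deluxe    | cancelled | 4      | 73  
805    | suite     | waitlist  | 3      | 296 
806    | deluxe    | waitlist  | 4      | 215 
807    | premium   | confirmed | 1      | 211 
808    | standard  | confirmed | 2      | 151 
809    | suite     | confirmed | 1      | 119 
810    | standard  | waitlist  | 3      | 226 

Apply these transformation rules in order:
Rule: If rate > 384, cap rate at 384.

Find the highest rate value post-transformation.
296

Step 1: Original maximum rate = 296
Step 2: Check cap of 384 against maximum
Step 3: No records exceed the cap (max 296 <= cap 384), so no capping applies
Step 4: Maximum after transformation = 296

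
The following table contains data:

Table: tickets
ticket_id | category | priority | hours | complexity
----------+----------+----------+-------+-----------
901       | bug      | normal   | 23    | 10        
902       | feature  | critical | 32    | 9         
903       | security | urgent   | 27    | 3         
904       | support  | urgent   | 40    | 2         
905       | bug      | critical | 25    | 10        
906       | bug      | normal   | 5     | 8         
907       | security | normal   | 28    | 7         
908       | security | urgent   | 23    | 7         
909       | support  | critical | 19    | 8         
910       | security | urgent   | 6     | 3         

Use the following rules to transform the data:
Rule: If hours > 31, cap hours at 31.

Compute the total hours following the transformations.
218

Step 1: 2 records have hours > 31
Step 2: These records originally summed to 72
Step 3: After capping: 2 × 31 = 62
Step 4: Unaffected records sum: 156
Step 5: Final sum = 62 + 156 = 218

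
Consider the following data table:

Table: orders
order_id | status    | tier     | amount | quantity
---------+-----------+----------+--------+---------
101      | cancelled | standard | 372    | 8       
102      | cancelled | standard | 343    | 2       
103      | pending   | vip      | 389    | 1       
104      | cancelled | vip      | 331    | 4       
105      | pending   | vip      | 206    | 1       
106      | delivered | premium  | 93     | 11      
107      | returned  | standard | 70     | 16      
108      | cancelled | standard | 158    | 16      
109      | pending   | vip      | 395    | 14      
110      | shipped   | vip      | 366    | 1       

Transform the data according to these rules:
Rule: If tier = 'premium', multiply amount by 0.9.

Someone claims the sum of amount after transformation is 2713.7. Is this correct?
Yes, the result is correct.

Step 1: Calculate the correct sum after transformation
Step 2: Apply multiplier 0.9 to records where tier = 'premium'
Step 3: Correct result = 2713.7
Step 4: Claimed result = 2713.7
Step 5: 2713.7 = 2713.7 ✓
Conclusion: The claimed result is correct.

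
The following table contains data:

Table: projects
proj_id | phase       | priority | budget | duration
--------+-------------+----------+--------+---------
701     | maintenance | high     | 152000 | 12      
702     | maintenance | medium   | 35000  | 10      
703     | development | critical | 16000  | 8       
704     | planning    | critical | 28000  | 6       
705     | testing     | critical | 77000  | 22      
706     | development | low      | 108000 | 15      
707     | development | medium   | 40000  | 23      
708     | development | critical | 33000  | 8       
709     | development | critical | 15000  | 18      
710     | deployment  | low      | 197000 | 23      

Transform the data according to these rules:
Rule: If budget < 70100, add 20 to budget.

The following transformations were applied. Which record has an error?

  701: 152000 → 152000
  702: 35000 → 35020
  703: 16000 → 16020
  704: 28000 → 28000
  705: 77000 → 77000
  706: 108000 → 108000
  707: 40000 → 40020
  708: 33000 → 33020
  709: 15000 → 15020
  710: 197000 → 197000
Record 704 has an error. The correct transformed value should be 28020, not 28000.

Step 1: Check each record against the rule
Step 2: Record 704 has budget = 28000
Step 3: Since 28000 < 70100, the bonus should have been applied
Step 4: Correct value = 28020, but claimed value = 28000
Conclusion: Record 704 has the error.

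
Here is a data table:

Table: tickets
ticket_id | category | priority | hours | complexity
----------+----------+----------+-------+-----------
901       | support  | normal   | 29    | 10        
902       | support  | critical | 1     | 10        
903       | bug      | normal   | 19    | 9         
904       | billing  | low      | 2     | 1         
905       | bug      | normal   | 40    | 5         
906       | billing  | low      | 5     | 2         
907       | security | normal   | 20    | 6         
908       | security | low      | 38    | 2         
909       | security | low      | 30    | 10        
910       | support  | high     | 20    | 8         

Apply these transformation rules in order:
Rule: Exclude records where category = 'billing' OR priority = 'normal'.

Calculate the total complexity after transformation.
30

Step 1: Find records where category = 'billing' OR priority = 'normal'
Step 2: 6 records match, summing to 33
Step 3: Original sum: 63
Step 4: Remaining sum = 63 - 33 = 30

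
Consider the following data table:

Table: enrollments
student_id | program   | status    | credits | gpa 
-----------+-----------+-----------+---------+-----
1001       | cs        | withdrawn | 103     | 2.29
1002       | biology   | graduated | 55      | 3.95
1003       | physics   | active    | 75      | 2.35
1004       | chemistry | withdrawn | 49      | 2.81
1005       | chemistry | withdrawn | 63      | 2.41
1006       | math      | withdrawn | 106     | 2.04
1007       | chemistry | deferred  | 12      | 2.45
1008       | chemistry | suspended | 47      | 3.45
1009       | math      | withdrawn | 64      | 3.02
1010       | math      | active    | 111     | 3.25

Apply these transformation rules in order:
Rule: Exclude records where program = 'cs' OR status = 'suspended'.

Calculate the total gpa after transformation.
22.28

Step 1: Find records where program = 'cs' OR status = 'suspended'
Step 2: 2 records match, summing to 5.74
Step 3: Original sum: 28.02
Step 4: Remaining sum = 28.02 - 5.74 = 22.28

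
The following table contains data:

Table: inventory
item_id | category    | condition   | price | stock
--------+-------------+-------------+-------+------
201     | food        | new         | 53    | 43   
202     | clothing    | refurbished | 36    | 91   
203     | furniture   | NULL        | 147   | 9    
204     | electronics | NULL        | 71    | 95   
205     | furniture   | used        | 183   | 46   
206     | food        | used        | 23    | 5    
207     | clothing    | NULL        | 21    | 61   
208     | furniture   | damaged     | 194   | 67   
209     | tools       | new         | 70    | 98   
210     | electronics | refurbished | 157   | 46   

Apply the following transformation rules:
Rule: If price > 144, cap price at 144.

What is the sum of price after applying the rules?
850

Step 1: 4 records have price > 144
Step 2: These records originally summed to 681
Step 3: After capping: 4 × 144 = 576
Step 4: Unaffected records sum: 274
Step 5: Final sum = 576 + 274 = 850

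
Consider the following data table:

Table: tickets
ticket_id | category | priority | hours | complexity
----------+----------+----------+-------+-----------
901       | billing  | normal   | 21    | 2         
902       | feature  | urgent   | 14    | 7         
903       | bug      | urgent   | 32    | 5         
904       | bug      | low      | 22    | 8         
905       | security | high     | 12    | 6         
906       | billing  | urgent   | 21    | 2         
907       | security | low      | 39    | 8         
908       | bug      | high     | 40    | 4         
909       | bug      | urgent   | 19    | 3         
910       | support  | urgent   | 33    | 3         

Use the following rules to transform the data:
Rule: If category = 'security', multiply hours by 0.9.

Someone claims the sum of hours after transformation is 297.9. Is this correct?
No, the correct result is 247.9.

Step 1: Calculate the correct sum after transformation
Step 2: Apply multiplier 0.9 to records where category = 'security'
Step 3: Correct result = 247.9
Step 4: Claimed result = 297.9
Step 5: 247.9 ≠ 297.9
Conclusion: The claimed result is incorrect. The correct answer is 247.9.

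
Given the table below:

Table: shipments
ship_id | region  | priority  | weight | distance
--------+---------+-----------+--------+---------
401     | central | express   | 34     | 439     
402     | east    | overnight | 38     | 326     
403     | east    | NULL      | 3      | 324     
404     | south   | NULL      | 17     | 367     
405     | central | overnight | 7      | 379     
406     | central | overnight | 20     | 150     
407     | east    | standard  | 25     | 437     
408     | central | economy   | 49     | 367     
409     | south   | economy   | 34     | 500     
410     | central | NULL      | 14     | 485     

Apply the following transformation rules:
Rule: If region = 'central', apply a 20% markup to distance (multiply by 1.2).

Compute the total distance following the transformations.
4138.0

Step 1: Records with region = 'central' have total distance = 1820
Step 2: Apply multiplier: 1820 × 1.2 = 2184.0
Step 3: Other records total: 1954
Step 4: Final sum = 2184.0 + 1954 = 4138.0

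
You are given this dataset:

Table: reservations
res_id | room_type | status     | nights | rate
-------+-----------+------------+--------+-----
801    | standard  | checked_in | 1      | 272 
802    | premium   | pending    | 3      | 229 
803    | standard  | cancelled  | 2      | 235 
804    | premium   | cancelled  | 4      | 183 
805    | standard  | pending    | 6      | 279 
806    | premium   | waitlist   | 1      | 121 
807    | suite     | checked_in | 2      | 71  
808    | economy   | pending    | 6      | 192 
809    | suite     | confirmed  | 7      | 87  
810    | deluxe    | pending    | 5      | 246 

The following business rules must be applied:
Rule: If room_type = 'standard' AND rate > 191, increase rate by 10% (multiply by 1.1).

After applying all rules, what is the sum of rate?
1993.6

Step 1: Find records where room_type = 'standard' AND rate > 191
Step 2: 3 records match, summing to 786
Step 3: After multiplier: 786 × 1.1 = 864.6
Step 4: Unaffected records sum: 1129
Step 5: Final sum = 864.6 + 1129 = 1993.6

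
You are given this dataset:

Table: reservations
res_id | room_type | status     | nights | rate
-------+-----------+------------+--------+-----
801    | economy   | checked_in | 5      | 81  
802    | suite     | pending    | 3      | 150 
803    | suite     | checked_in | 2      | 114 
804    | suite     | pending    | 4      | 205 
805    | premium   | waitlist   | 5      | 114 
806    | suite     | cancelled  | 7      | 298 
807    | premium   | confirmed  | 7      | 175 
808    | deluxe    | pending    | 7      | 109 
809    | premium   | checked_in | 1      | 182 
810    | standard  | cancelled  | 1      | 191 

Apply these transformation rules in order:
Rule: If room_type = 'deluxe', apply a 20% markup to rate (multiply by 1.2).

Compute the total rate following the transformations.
1640.8

Step 1: Records with room_type = 'deluxe' have total rate = 109
Step 2: Apply multiplier: 109 × 1.2 = 130.8
Step 3: Other records total: 1510
Step 4: Final sum = 130.8 + 1510 = 1640.8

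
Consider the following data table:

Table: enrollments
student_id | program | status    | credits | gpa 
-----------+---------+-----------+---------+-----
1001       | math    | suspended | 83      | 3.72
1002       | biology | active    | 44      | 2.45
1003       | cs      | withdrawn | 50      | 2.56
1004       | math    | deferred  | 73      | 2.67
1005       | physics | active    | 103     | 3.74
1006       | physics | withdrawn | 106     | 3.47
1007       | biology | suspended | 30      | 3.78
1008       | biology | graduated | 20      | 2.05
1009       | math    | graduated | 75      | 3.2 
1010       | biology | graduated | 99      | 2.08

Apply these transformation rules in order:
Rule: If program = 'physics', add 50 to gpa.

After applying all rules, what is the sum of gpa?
129.72

Step 1: Count records where program = 'physics': 2
Step 2: Total bonus added: 2 × 50 = 100
Step 3: Original sum of gpa: 29.72
Step 4: Final sum = 29.72 + 100 = 129.72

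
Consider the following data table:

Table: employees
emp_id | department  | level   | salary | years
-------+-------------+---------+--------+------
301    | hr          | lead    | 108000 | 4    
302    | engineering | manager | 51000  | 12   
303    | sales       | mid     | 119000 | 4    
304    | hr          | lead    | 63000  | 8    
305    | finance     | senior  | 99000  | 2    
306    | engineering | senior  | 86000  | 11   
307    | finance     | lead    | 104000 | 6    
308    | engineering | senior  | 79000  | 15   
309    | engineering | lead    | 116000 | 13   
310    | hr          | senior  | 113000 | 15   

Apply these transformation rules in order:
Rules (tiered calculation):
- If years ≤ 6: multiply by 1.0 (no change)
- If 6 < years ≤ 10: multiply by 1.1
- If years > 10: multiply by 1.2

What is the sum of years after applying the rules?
104.0

Step 1: Tier 1 (years ≤ 6): 4 records, sum = 16 × 1.0 = 16.0
Step 2: Tier 2 (6 < years ≤ 10): 1 records, sum = 8 × 1.1 = 8.8
Step 3: Tier 3 (years > 10): 5 records, sum = 66 × 1.2 = 79.2
Step 4: Final sum = 16.0 + 8.8 + 79.2 = 104.0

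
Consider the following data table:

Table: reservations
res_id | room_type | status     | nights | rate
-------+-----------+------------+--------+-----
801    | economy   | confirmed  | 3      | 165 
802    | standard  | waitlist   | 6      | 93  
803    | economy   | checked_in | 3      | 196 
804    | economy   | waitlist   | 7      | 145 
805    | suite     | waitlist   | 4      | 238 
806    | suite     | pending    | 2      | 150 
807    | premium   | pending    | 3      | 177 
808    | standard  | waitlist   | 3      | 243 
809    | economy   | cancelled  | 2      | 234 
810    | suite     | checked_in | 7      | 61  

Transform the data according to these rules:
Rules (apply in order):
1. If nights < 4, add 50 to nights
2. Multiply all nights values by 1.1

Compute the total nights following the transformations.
374.0

Step 1: Apply Rule 1 - Add 50 to records with nights < 4
  - 6 records affected: 16 + (6 × 50) = 316
  - Unaffected records: 24
  - Sum after Rule 1: 340
Step 2: Apply Rule 2 - Multiply all by 1.1
  - 340 × 1.1 = 374.0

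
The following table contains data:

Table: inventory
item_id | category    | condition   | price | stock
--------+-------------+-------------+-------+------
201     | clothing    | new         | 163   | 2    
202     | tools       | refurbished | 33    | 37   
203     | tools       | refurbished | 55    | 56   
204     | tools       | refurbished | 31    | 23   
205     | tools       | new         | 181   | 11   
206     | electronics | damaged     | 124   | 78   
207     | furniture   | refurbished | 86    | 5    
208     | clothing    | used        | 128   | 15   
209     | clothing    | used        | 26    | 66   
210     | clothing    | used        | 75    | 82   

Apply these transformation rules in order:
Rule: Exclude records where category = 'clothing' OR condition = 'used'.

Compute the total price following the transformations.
510

Step 1: Find records where category = 'clothing' OR condition = 'used'
Step 2: 4 records match, summing to 392
Step 3: Original sum: 902
Step 4: Remaining sum = 902 - 392 = 510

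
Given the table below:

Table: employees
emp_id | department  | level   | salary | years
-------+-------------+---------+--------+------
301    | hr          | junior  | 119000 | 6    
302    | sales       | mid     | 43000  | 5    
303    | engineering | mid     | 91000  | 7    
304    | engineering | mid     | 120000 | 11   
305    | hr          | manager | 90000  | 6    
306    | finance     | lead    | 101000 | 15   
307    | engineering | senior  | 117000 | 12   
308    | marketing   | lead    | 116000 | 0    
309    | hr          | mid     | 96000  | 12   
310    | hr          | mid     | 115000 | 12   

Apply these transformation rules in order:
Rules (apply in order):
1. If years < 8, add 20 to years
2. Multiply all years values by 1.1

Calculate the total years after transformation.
204.6

Step 1: Apply Rule 1 - Add 20 to records with years < 8
  - 5 records affected: 24 + (5 × 20) = 124
  - Unaffected records: 62
  - Sum after Rule 1: 186
Step 2: Apply Rule 2 - Multiply all by 1.1
  - 186 × 1.1 = 204.6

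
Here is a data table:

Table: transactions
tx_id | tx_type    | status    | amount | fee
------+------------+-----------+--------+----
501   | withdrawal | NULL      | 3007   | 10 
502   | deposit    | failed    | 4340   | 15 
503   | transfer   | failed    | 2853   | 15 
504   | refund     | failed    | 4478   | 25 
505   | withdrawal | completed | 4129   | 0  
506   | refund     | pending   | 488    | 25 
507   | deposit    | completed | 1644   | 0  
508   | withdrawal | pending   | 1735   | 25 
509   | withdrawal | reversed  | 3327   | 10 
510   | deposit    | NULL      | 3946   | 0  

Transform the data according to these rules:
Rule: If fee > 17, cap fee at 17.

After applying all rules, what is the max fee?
17

Step 1: Original maximum fee = 25
Step 2: Apply cap at 17
Step 3: 3 records had fee > 17 and were capped
Step 4: Maximum after transformation = 17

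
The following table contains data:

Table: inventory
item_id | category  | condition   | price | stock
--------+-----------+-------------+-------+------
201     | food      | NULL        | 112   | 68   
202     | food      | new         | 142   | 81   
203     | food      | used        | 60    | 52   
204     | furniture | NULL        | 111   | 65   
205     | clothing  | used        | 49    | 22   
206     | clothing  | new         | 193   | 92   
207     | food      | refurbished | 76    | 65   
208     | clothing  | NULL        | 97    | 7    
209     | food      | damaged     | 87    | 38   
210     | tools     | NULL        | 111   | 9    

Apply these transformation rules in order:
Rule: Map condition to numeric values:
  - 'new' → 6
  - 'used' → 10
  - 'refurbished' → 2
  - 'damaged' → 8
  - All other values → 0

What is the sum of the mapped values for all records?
42

Step 1: Apply mapping to each record
Step 2: Count by status:
  'new': 2 records × 6 = 12
  'used': 2 records × 10 = 20
  'refurbished': 1 records × 2 = 2
  'damaged': 1 records × 8 = 8
Step 3: Sum all mapped values = 42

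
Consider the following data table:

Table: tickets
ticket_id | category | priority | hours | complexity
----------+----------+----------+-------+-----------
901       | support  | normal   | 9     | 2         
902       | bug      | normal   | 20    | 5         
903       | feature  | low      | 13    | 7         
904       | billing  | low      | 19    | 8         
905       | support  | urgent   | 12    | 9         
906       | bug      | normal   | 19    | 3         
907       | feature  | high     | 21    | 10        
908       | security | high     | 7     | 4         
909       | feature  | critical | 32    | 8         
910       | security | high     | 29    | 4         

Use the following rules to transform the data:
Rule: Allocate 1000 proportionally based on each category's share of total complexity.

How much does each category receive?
billing: 133.33, bug: 133.33, feature: 416.67, security: 133.33, support: 183.33

Step 1: Calculate total complexity = 60
Step 2: Calculate each category's proportion:
  billing: 8/60 = 13.33% → 133.33
  bug: 8/60 = 13.33% → 133.33
  feature: 25/60 = 41.67% → 416.67
  security: 8/60 = 13.33% → 133.33
  support: 11/60 = 18.33% → 183.33
Step 3: Verify: sum of allocations ≈ 1000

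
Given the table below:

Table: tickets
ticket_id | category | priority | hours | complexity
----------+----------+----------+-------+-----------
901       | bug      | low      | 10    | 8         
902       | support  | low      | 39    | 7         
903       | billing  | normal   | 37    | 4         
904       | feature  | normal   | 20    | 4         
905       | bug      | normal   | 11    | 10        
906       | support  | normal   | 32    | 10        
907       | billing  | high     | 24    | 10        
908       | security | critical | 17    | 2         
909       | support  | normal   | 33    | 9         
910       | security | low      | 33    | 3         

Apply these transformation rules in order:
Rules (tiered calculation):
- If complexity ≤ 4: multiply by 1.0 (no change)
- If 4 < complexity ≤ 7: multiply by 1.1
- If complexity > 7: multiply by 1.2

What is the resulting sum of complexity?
77.1

Step 1: Tier 1 (complexity ≤ 4): 4 records, sum = 13 × 1.0 = 13.0
Step 2: Tier 2 (4 < complexity ≤ 7): 1 records, sum = 7 × 1.1 = 7.7
Step 3: Tier 3 (complexity > 7): 5 records, sum = 47 × 1.2 = 56.4
Step 4: Final sum = 13.0 + 7.7 + 56.4 = 77.1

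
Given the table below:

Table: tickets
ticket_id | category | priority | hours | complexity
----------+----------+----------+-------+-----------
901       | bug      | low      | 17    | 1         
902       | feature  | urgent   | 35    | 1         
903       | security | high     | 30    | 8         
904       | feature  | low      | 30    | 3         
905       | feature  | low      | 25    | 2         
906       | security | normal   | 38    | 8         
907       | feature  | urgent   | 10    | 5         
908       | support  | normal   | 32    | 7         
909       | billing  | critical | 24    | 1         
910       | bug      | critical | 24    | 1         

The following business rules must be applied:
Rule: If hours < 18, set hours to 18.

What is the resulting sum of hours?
274

Step 1: 2 records have hours < 18
Step 2: These records originally summed to 27
Step 3: After setting to minimum: 2 × 18 = 36
Step 4: Unaffected records sum: 238
Step 5: Final sum = 36 + 238 = 274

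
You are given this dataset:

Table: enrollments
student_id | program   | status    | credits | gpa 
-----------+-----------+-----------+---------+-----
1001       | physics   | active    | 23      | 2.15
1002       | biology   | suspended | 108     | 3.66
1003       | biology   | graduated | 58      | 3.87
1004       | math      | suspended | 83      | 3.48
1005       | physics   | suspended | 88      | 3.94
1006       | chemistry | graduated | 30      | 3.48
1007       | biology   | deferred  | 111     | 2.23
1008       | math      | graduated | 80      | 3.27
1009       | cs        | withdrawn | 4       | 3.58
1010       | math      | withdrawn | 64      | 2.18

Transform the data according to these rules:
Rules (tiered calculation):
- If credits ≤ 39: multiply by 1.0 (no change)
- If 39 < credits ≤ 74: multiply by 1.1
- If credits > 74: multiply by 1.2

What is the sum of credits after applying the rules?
755.2

Step 1: Tier 1 (credits ≤ 39): 3 records, sum = 57 × 1.0 = 57.0
Step 2: Tier 2 (39 < credits ≤ 74): 2 records, sum = 122 × 1.1 = 134.2
Step 3: Tier 3 (credits > 74): 5 records, sum = 470 × 1.2 = 564.0
Step 4: Final sum = 57.0 + 134.2 + 564.0 = 755.2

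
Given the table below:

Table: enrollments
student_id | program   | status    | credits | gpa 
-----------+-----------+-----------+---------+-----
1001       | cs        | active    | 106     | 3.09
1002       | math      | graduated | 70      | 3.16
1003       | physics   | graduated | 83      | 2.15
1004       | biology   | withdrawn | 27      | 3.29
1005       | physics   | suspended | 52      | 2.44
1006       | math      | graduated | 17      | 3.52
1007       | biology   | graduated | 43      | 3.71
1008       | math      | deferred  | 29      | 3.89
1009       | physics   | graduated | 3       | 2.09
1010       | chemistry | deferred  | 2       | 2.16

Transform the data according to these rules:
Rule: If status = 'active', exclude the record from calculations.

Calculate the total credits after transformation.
326

Step 1: Identify records where status = 'active'
Step 2: The excluded records sum to 106
Step 3: Original total credits = 432
Step 4: Remaining total = 432 - 106 = 326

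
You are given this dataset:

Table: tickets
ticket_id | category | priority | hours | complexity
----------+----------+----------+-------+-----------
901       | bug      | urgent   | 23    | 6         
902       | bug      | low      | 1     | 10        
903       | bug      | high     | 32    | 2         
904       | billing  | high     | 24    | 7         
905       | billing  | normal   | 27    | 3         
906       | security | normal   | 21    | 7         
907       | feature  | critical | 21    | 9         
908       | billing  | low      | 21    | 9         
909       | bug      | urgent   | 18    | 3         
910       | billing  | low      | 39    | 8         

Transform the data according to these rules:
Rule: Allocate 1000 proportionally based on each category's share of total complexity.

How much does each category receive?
billing: 421.88, bug: 328.12, feature: 140.62, security: 109.38

Step 1: Calculate total complexity = 64
Step 2: Calculate each category's proportion:
  billing: 27/64 = 42.19% → 421.88
  bug: 21/64 = 32.81% → 328.12
  feature: 9/64 = 14.06% → 140.62
  security: 7/64 = 10.94% → 109.38
Step 3: Verify: sum of allocations ≈ 1000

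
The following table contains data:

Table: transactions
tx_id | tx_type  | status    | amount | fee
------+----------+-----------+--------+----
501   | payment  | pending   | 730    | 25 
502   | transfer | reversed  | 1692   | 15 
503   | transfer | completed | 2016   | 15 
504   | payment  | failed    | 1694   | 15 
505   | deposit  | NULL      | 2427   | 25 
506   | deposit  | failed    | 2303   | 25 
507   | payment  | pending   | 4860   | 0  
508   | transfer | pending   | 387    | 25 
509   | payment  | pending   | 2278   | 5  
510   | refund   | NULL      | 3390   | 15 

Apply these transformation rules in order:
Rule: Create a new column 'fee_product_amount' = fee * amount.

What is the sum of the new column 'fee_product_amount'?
289445

Step 1: For each record, compute fee * amount
Example calculations:
  25 * 730 = 18250
  15 * 1692 = 25380
  15 * 2016 = 30240
  ...
Step 2: Sum all derived values
Step 3: Total = 289445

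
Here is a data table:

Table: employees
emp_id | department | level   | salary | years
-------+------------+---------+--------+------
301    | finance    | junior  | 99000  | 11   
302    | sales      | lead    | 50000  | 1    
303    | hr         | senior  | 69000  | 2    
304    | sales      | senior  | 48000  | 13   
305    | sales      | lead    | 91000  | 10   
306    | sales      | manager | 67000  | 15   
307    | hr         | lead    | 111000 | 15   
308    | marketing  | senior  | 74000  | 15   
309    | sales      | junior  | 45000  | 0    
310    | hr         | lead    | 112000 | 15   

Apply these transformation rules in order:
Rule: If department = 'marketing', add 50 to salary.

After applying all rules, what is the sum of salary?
766050

Step 1: Count records where department = 'marketing': 1
Step 2: Total bonus added: 1 × 50 = 50
Step 3: Original sum of salary: 766000
Step 4: Final sum = 766000 + 50 = 766050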